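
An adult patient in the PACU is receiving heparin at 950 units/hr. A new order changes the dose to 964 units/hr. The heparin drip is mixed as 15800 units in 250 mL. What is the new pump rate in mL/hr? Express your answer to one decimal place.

15.3 mL/hr

Concentration = 15800 units ÷ 250 mL = 63.2 units/mL
Rate = 964 units/hr ÷ 63.2 units/mL = 15.25316 mL/hr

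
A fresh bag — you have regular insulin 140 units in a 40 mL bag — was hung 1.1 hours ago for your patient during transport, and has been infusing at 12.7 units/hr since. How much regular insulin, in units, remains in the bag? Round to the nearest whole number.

Concentration = 140 units ÷ 40 mL = 3.5 units/mL
Rate = 12.7 units/hr ÷ 3.5 units/mL = 3.628571 mL/hr
Volume infused = 3.628571 mL/hr × 1.1 hr = 3.991429 mL
Volume remaining = 40 − 3.991429 = 36.00857 mL
Drug remaining = 36.00857 mL × 3.5 units/mL = 126.03 units

126 units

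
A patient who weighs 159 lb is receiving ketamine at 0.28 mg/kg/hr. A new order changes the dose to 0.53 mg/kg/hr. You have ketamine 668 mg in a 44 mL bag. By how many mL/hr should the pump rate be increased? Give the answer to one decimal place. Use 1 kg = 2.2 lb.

1.2 mL/hr

At the current dose:
Weight = 159 lb ÷ 2.2 lb/kg = 72.27273 kg
Dose = 0.28 mg/kg/hr × 72.27273 kg = 20.23636 mg/hr
Concentration = 668 mg ÷ 44 mL = 15.18182 mg/mL
Rate = 20.23636 mg/hr ÷ 15.18182 mg/mL = 1.332934 mL/hr
At the new dose:
Dose = 0.53 mg/kg/hr × 72.27273 kg = 38.30455 mg/hr
Rate = 38.30455 mg/hr ÷ 15.18182 mg/mL = 2.523054 mL/hr
Change = 2.523054 − 1.332934 = 1.19012 mL/hr → 1.19012 mL/hr increase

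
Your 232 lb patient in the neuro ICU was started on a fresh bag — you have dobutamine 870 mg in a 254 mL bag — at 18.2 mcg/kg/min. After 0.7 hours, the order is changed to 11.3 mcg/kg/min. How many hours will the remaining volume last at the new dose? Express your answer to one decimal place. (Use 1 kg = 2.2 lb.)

11.0 hours

Initial rate:
Weight = 232 lb ÷ 2.2 lb/kg = 105.4545 kg
Dose = 18.2 mcg/kg/min × 105.4545 kg = 1919.273 mcg/min
1919.273 mcg/min × 60 min/hr = 115156.4 mcg/hr
Concentration = 870 mg ÷ 254 mL = 3.425197 mg/mL = 3425.197 mcg/mL
Rate = 115156.4 mcg/hr ÷ 3425.197 mcg/mL = 33.62036 mL/hr
Volume infused so far = 33.62036 mL/hr × 0.7 hr = 23.53425 mL
Volume remaining = 254 − 23.53425 = 230.4657 mL
New rate:
Dose = 11.3 mcg/kg/min × 105.4545 kg = 1191.636 mcg/min
1191.636 mcg/min × 60 min/hr = 71498.18 mcg/hr
Rate = 71498.18 mcg/hr ÷ 3425.197 mcg/mL = 20.87418 mL/hr
Time remaining = 230.4657 mL ÷ 20.87418 mL/hr = 11.04071 hr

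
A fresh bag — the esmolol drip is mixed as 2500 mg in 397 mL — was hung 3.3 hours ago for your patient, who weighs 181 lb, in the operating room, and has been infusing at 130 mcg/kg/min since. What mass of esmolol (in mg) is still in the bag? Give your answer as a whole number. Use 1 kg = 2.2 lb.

Weight = 181 lb ÷ 2.2 lb/kg = 82.27273 kg
Dose = 130 mcg/kg/min × 82.27273 kg = 10695.45 mcg/min
10695.45 mcg/min × 60 min/hr = 641727.3 mcg/hr
Concentration = 2500 mg ÷ 397 mL = 6.297229 mg/mL = 6297.229 mcg/mL
Rate = 641727.3 mcg/hr ÷ 6297.229 mcg/mL = 101.9063 mL/hr
Volume infused = 101.9063 mL/hr × 3.3 hr = 336.2908 mL
Volume remaining = 397 − 336.2908 = 60.70924 mL
Drug remaining = 60.70924 mL × 6297.229 mcg/mL = 382300 mcg = 382.3 mg

382 mg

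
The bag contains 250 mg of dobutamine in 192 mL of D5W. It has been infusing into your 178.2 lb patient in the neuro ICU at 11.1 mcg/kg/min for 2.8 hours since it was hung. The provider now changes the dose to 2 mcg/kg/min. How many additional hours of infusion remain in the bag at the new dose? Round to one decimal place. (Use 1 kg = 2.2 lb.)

10.2 hours

Initial rate:
Weight = 178.2 lb ÷ 2.2 lb/kg = 81 kg
Dose = 11.1 mcg/kg/min × 81 kg = 899.1 mcg/min
899.1 mcg/min × 60 min/hr = 53946 mcg/hr
Concentration = 250 mg ÷ 192 mL = 1.302083 mg/mL = 1302.083 mcg/mL
Rate = 53946 mcg/hr ÷ 1302.083 mcg/mL = 41.43053 mL/hr
Volume infused so far = 41.43053 mL/hr × 2.8 hr = 116.0055 mL
Volume remaining = 192 − 116.0055 = 75.99452 mL
New rate:
Dose = 2 mcg/kg/min × 81 kg = 162 mcg/min
162 mcg/min × 60 min/hr = 9720 mcg/hr
Rate = 9720 mcg/hr ÷ 1302.083 mcg/mL = 7.46496 mL/hr
Time remaining = 75.99452 mL ÷ 7.46496 mL/hr = 10.18016 hr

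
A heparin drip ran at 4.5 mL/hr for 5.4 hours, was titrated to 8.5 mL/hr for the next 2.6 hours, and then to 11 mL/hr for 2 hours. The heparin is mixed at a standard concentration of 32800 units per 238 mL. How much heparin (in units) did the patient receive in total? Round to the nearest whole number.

Concentration = 32800 units ÷ 238 mL = 137.8151 units/mL
Stage 1: 4.5 mL/hr × 5.4 hr = 24.3 mL → 24.3 mL × 137.8151 units/mL = 3348.908 units
Stage 2: 8.5 mL/hr × 2.6 hr = 22.1 mL → 22.1 mL × 137.8151 units/mL = 3045.714 units
Stage 3: 11 mL/hr × 2 hr = 22 mL → 22 mL × 137.8151 units/mL = 3031.933 units
Total = 3348.908 + 3045.714 + 3031.933 = 9426.555 units

9427 units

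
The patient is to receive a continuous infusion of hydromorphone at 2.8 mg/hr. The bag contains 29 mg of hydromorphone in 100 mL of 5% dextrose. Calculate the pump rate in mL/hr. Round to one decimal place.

Concentration = 29 mg ÷ 100 mL = 0.29 mg/mL
Rate = 2.8 mg/hr ÷ 0.29 mg/mL = 9.655172 mL/hr

9.7 mL/hr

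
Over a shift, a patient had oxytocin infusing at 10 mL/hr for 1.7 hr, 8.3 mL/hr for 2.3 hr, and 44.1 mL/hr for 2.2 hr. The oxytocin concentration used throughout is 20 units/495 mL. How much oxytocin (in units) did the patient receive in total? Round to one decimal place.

Concentration = 20 units ÷ 495 mL = 0.04040404 units/mL
Stage 1: 10 mL/hr × 1.7 hr = 17 mL → 17 mL × 0.04040404 units/mL = 0.6868687 units
Stage 2: 8.3 mL/hr × 2.3 hr = 19.09 mL → 19.09 mL × 0.04040404 units/mL = 0.7713131 units
Stage 3: 44.1 mL/hr × 2.2 hr = 97.02 mL → 97.02 mL × 0.04040404 units/mL = 3.92 units
Total = 0.6868687 + 0.7713131 + 3.92 = 5.378182 units

5.4 units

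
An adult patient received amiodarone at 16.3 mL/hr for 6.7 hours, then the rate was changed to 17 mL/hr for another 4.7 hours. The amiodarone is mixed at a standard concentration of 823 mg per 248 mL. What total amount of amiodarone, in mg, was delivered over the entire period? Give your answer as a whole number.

Concentration = 823 mg ÷ 248 mL = 3.318548 mg/mL
Stage 1: 16.3 mL/hr × 6.7 hr = 109.21 mL → 109.21 mL × 3.318548 mg/mL = 362.4187 mg
Stage 2: 17 mL/hr × 4.7 hr = 79.9 mL → 79.9 mL × 3.318548 mg/mL = 265.152 mg
Total = 362.4187 + 265.152 = 627.5707 mg

628 mg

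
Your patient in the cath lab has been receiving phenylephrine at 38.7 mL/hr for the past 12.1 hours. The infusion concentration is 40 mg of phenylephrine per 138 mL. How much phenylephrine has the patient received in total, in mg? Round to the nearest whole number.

136 mg

Concentration = 40 mg ÷ 138 mL = 0.2898551 mg/mL = 289.8551 mcg/mL
Drug rate = 38.7 mL/hr × 289.8551 mcg/mL = 11217.39 mcg/hr
Total = 11217.39 mcg/hr × 12.1 hr = 135730.4 mcg = 135.7304 mg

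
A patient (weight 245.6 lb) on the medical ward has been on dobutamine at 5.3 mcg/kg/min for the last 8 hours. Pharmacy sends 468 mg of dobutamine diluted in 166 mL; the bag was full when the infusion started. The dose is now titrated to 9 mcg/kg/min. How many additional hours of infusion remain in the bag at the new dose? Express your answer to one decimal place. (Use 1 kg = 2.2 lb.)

Initial rate:
Weight = 245.6 lb ÷ 2.2 lb/kg = 111.6364 kg
Dose = 5.3 mcg/kg/min × 111.6364 kg = 591.6727 mcg/min
591.6727 mcg/min × 60 min/hr = 35500.36 mcg/hr
Concentration = 468 mg ÷ 166 mL = 2.819277 mg/mL = 2819.277 mcg/mL
Rate = 35500.36 mcg/hr ÷ 2819.277 mcg/mL = 12.59201 mL/hr
Volume infused so far = 12.59201 mL/hr × 8 hr = 100.7361 mL
Volume remaining = 166 − 100.7361 = 65.26393 mL
New rate:
Dose = 9 mcg/kg/min × 111.6364 kg = 1004.727 mcg/min
1004.727 mcg/min × 60 min/hr = 60283.64 mcg/hr
Rate = 60283.64 mcg/hr ÷ 2819.277 mcg/mL = 21.38266 mL/hr
Time remaining = 65.26393 mL ÷ 21.38266 mL/hr = 3.05219 hr

3.1 hours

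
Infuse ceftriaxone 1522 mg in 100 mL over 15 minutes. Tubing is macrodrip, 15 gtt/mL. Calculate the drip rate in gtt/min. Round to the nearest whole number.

100 mL ÷ (15 min) = 6.666667 mL/min
6.666667 mL/min × 15 gtt/mL = 100 gtt/min

100 gtt/min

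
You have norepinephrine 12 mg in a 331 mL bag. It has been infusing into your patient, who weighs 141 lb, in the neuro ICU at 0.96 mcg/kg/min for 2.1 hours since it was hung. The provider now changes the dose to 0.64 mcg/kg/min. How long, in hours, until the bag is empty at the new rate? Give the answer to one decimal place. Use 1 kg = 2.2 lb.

1.7 hours

Initial rate:
Weight = 141 lb ÷ 2.2 lb/kg = 64.09091 kg
Dose = 0.96 mcg/kg/min × 64.09091 kg = 61.52727 mcg/min
61.52727 mcg/min × 60 min/hr = 3691.636 mcg/hr
Concentration = 12 mg ÷ 331 mL = 0.03625378 mg/mL = 36.25378 mcg/mL
Rate = 3691.636 mcg/hr ÷ 36.25378 mcg/mL = 101.8276 mL/hr
Volume infused so far = 101.8276 mL/hr × 2.1 hr = 213.838 mL
Volume remaining = 331 − 213.838 = 117.162 mL
New rate:
Dose = 0.64 mcg/kg/min × 64.09091 kg = 41.01818 mcg/min
41.01818 mcg/min × 60 min/hr = 2461.091 mcg/hr
Rate = 2461.091 mcg/hr ÷ 36.25378 mcg/mL = 67.88509 mL/hr
Time remaining = 117.162 mL ÷ 67.88509 mL/hr = 1.725887 hr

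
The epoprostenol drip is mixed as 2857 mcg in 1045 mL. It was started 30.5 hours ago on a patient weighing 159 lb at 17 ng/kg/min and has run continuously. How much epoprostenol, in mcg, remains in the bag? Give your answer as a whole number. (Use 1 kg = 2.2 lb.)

609 mcg

Weight = 159 lb ÷ 2.2 lb/kg = 72.27273 kg
Dose = 17 ng/kg/min × 72.27273 kg = 1228.636 ng/min
1228.636 ng/min × 60 min/hr = 73718.18 ng/hr
Concentration = 2857 mcg ÷ 1045 mL = 2.733971 mcg/mL = 2733.971 ng/mL
Rate = 73718.18 ng/hr ÷ 2733.971 ng/mL = 26.96377 mL/hr
Volume infused = 26.96377 mL/hr × 30.5 hr = 822.3951 mL
Volume remaining = 1045 − 822.3951 = 222.6049 mL
Drug remaining = 222.6049 mL × 2733.971 ng/mL = 608595.5 ng = 608.5955 mcg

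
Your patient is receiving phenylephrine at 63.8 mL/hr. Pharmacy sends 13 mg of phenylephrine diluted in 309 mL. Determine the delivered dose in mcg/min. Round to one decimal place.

44.7 mcg/min

Concentration = 13 mg ÷ 309 mL = 0.0420712 mg/mL = 42.0712 mcg/mL
Drug rate = 63.8 mL/hr × 42.0712 mcg/mL = 2684.142 mcg/hr
2684.142 mcg/hr ÷ 60 min/hr = 44.73571 mcg/min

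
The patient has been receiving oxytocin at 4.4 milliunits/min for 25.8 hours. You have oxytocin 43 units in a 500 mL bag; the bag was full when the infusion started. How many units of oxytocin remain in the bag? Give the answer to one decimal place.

36.2 units

4.4 milliunits/min × 60 min/hr = 264 milliunits/hr
Concentration = 43 units ÷ 500 mL = 0.086 units/mL = 86 milliunits/mL
Rate = 264 milliunits/hr ÷ 86 milliunits/mL = 3.069767 mL/hr
Volume infused = 3.069767 mL/hr × 25.8 hr = 79.2 mL
Volume remaining = 500 − 79.2 = 420.8 mL
Drug remaining = 420.8 mL × 86 milliunits/mL = 36188.8 milliunits = 36.1888 units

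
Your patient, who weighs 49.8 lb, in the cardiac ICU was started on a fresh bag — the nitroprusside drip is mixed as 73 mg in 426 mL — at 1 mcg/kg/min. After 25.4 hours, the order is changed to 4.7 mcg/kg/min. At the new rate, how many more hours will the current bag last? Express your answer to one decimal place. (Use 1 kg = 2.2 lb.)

6.0 hours

Initial rate:
Weight = 49.8 lb ÷ 2.2 lb/kg = 22.63636 kg
Dose = 1 mcg/kg/min × 22.63636 kg = 22.63636 mcg/min
22.63636 mcg/min × 60 min/hr = 1358.182 mcg/hr
Concentration = 73 mg ÷ 426 mL = 0.1713615 mg/mL = 171.3615 mcg/mL
Rate = 1358.182 mcg/hr ÷ 171.3615 mcg/mL = 7.925828 mL/hr
Volume infused so far = 7.925828 mL/hr × 25.4 hr = 201.316 mL
Volume remaining = 426 − 201.316 = 224.684 mL
New rate:
Dose = 4.7 mcg/kg/min × 22.63636 kg = 106.3909 mcg/min
106.3909 mcg/min × 60 min/hr = 6383.455 mcg/hr
Rate = 6383.455 mcg/hr ÷ 171.3615 mcg/mL = 37.25139 mL/hr
Time remaining = 224.684 mL ÷ 37.25139 mL/hr = 6.031559 hr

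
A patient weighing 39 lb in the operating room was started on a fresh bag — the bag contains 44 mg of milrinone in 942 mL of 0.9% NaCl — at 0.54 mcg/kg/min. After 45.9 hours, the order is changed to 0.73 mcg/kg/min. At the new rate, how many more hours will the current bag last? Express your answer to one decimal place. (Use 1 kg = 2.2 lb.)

Initial rate:
Weight = 39 lb ÷ 2.2 lb/kg = 17.72727 kg
Dose = 0.54 mcg/kg/min × 17.72727 kg = 9.572727 mcg/min
9.572727 mcg/min × 60 min/hr = 574.3636 mcg/hr
Concentration = 44 mg ÷ 942 mL = 0.04670913 mg/mL = 46.70913 mcg/mL
Rate = 574.3636 mcg/hr ÷ 46.70913 mcg/mL = 12.2966 mL/hr
Volume infused so far = 12.2966 mL/hr × 45.9 hr = 564.4141 mL
Volume remaining = 942 − 564.4141 = 377.5859 mL
New rate:
Dose = 0.73 mcg/kg/min × 17.72727 kg = 12.94091 mcg/min
12.94091 mcg/min × 60 min/hr = 776.4545 mcg/hr
Rate = 776.4545 mcg/hr ÷ 46.70913 mcg/mL = 16.62319 mL/hr
Time remaining = 377.5859 mL ÷ 16.62319 mL/hr = 22.71441 hr

22.7 hours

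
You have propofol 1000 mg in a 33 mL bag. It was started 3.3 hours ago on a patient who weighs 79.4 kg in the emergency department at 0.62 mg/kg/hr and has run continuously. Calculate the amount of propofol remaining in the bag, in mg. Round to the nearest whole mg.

838 mg

Dose = 0.62 mg/kg/hr × 79.4 kg = 49.228 mg/hr
Concentration = 1000 mg ÷ 33 mL = 30.30303 mg/mL
Rate = 49.228 mg/hr ÷ 30.30303 mg/mL = 1.624524 mL/hr
Volume infused = 1.624524 mL/hr × 3.3 hr = 5.360929 mL
Volume remaining = 33 − 5.360929 = 27.63907 mL
Drug remaining = 27.63907 mL × 30.30303 mg/mL = 837.5476 mg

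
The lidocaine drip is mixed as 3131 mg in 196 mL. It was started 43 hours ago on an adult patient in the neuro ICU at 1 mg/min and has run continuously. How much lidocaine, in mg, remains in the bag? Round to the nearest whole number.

551 mg

1 mg/min × 60 min/hr = 60 mg/hr
Concentration = 3131 mg ÷ 196 mL = 15.97449 mg/mL
Rate = 60 mg/hr ÷ 15.97449 mg/mL = 3.755989 mL/hr
Volume infused = 3.755989 mL/hr × 43 hr = 161.5075 mL
Volume remaining = 196 − 161.5075 = 34.49249 mL
Drug remaining = 34.49249 mL × 15.97449 mg/mL = 551 mg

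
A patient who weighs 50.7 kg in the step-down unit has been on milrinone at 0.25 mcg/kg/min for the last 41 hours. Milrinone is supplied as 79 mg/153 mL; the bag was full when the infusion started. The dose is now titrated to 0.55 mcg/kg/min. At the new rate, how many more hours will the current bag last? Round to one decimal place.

Initial rate:
Dose = 0.25 mcg/kg/min × 50.7 kg = 12.675 mcg/min
12.675 mcg/min × 60 min/hr = 760.5 mcg/hr
Concentration = 79 mg ÷ 153 mL = 0.5163399 mg/mL = 516.3399 mcg/mL
Rate = 760.5 mcg/hr ÷ 516.3399 mcg/mL = 1.472867 mL/hr
Volume infused so far = 1.472867 mL/hr × 41 hr = 60.38755 mL
Volume remaining = 153 − 60.38755 = 92.61245 mL
New rate:
Dose = 0.55 mcg/kg/min × 50.7 kg = 27.885 mcg/min
27.885 mcg/min × 60 min/hr = 1673.1 mcg/hr
Rate = 1673.1 mcg/hr ÷ 516.3399 mcg/mL = 3.240308 mL/hr
Time remaining = 92.61245 mL ÷ 3.240308 mL/hr = 28.58138 hr

28.6 hours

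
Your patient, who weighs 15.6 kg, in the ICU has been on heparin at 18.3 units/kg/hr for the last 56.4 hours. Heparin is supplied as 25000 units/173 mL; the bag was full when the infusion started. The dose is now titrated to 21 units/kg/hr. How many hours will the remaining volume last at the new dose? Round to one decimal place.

27.2 hours

Initial rate:
Dose = 18.3 units/kg/hr × 15.6 kg = 285.48 units/hr
Concentration = 25000 units ÷ 173 mL = 144.5087 units/mL
Rate = 285.48 units/hr ÷ 144.5087 units/mL = 1.975522 mL/hr
Volume infused so far = 1.975522 mL/hr × 56.4 hr = 111.4194 mL
Volume remaining = 173 − 111.4194 = 61.58058 mL
New rate:
Dose = 21 units/kg/hr × 15.6 kg = 327.6 units/hr
Rate = 327.6 units/hr ÷ 144.5087 units/mL = 2.266992 mL/hr
Time remaining = 61.58058 mL ÷ 2.266992 mL/hr = 27.164 hr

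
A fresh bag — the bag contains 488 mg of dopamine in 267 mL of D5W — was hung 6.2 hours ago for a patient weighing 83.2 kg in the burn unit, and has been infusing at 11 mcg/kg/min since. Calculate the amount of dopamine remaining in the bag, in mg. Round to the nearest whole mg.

148 mg

Dose = 11 mcg/kg/min × 83.2 kg = 915.2 mcg/min
915.2 mcg/min × 60 min/hr = 54912 mcg/hr
Concentration = 488 mg ÷ 267 mL = 1.827715 mg/mL = 1827.715 mcg/mL
Rate = 54912 mcg/hr ÷ 1827.715 mcg/mL = 30.04407 mL/hr
Volume infused = 30.04407 mL/hr × 6.2 hr = 186.2732 mL
Volume remaining = 267 − 186.2732 = 80.72679 mL
Drug remaining = 80.72679 mL × 1827.715 mcg/mL = 147545.6 mcg = 147.5456 mg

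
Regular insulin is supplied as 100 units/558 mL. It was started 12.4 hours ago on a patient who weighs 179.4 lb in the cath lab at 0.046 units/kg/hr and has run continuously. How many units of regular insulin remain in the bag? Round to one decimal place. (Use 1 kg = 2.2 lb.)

53.5 units

Weight = 179.4 lb ÷ 2.2 lb/kg = 81.54545 kg
Dose = 0.046 units/kg/hr × 81.54545 kg = 3.751091 units/hr
Concentration = 100 units ÷ 558 mL = 0.1792115 units/mL
Rate = 3.751091 units/hr ÷ 0.1792115 units/mL = 20.93109 mL/hr
Volume infused = 20.93109 mL/hr × 12.4 hr = 259.5455 mL
Volume remaining = 558 − 259.5455 = 298.4545 mL
Drug remaining = 298.4545 mL × 0.1792115 units/mL = 53.48647 units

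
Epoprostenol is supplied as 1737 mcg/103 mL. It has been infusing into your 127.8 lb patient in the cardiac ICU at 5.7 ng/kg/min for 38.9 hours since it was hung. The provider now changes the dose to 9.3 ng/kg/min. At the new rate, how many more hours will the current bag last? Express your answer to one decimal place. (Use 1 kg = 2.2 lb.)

29.7 hours

Initial rate:
Weight = 127.8 lb ÷ 2.2 lb/kg = 58.09091 kg
Dose = 5.7 ng/kg/min × 58.09091 kg = 331.1182 ng/min
331.1182 ng/min × 60 min/hr = 19867.09 ng/hr
Concentration = 1737 mcg ÷ 103 mL = 16.86408 mcg/mL = 16864.08 ng/mL
Rate = 19867.09 ng/hr ÷ 16864.08 ng/mL = 1.178072 mL/hr
Volume infused so far = 1.178072 mL/hr × 38.9 hr = 45.82699 mL
Volume remaining = 103 − 45.82699 = 57.17301 mL
New rate:
Dose = 9.3 ng/kg/min × 58.09091 kg = 540.2455 ng/min
540.2455 ng/min × 60 min/hr = 32414.73 ng/hr
Rate = 32414.73 ng/hr ÷ 16864.08 ng/mL = 1.922117 mL/hr
Time remaining = 57.17301 mL ÷ 1.922117 mL/hr = 29.74482 hr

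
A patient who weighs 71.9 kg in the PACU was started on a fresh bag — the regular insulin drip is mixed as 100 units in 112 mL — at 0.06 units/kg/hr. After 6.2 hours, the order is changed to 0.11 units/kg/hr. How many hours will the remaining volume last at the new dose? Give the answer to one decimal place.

Initial rate:
Dose = 0.06 units/kg/hr × 71.9 kg = 4.314 units/hr
Concentration = 100 units ÷ 112 mL = 0.8928571 units/mL
Rate = 4.314 units/hr ÷ 0.8928571 units/mL = 4.83168 mL/hr
Volume infused so far = 4.83168 mL/hr × 6.2 hr = 29.95642 mL
Volume remaining = 112 − 29.95642 = 82.04358 mL
New rate:
Dose = 0.11 units/kg/hr × 71.9 kg = 7.909 units/hr
Rate = 7.909 units/hr ÷ 0.8928571 units/mL = 8.85808 mL/hr
Time remaining = 82.04358 mL ÷ 8.85808 mL/hr = 9.262005 hr

9.3 hours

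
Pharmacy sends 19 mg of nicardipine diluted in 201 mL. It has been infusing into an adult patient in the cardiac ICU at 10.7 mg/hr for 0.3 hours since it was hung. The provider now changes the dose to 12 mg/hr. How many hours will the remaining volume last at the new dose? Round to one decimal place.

1.3 hours

Initial rate:
Concentration = 19 mg ÷ 201 mL = 0.09452736 mg/mL
Rate = 10.7 mg/hr ÷ 0.09452736 mg/mL = 113.1947 mL/hr
Volume infused so far = 113.1947 mL/hr × 0.3 hr = 33.95842 mL
Volume remaining = 201 − 33.95842 = 167.0416 mL
New rate:
Rate = 12 mg/hr ÷ 0.09452736 mg/mL = 126.9474 mL/hr
Time remaining = 167.0416 mL ÷ 126.9474 mL/hr = 1.315833 hr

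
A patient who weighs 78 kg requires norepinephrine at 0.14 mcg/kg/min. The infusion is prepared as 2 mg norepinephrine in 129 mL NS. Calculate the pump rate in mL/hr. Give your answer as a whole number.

Dose = 0.14 mcg/kg/min × 78 kg = 10.92 mcg/min
10.92 mcg/min × 60 min/hr = 655.2 mcg/hr
Concentration = 2 mg ÷ 129 mL = 0.01550388 mg/mL = 15.50388 mcg/mL
Rate = 655.2 mcg/hr ÷ 15.50388 mcg/mL = 42.2604 mL/hr

42 mL/hr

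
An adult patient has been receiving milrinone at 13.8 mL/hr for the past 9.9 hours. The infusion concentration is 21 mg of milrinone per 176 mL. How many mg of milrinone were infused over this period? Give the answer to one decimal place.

Concentration = 21 mg ÷ 176 mL = 0.1193182 mg/mL = 119.3182 mcg/mL
Drug rate = 13.8 mL/hr × 119.3182 mcg/mL = 1646.591 mcg/hr
Total = 1646.591 mcg/hr × 9.9 hr = 16301.25 mcg = 16.30125 mg

16.3 mg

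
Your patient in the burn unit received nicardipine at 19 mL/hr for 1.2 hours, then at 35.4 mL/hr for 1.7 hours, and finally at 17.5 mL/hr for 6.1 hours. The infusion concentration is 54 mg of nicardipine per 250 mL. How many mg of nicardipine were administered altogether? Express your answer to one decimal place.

Concentration = 54 mg ÷ 250 mL = 0.216 mg/mL
Stage 1: 19 mL/hr × 1.2 hr = 22.8 mL → 22.8 mL × 0.216 mg/mL = 4.9248 mg
Stage 2: 35.4 mL/hr × 1.7 hr = 60.18 mL → 60.18 mL × 0.216 mg/mL = 12.99888 mg
Stage 3: 17.5 mL/hr × 6.1 hr = 106.75 mL → 106.75 mL × 0.216 mg/mL = 23.058 mg
Total = 4.9248 + 12.99888 + 23.058 = 40.98168 mg

41.0 mg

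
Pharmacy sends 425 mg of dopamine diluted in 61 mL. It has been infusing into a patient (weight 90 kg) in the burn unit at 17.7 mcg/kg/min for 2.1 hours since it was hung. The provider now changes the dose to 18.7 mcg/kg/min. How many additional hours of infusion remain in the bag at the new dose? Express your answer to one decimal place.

Initial rate:
Dose = 17.7 mcg/kg/min × 90 kg = 1593 mcg/min
1593 mcg/min × 60 min/hr = 95580 mcg/hr
Concentration = 425 mg ÷ 61 mL = 6.967213 mg/mL = 6967.213 mcg/mL
Rate = 95580 mcg/hr ÷ 6967.213 mcg/mL = 13.71854 mL/hr
Volume infused so far = 13.71854 mL/hr × 2.1 hr = 28.80894 mL
Volume remaining = 61 − 28.80894 = 32.19106 mL
New rate:
Dose = 18.7 mcg/kg/min × 90 kg = 1683 mcg/min
1683 mcg/min × 60 min/hr = 100980 mcg/hr
Rate = 100980 mcg/hr ÷ 6967.213 mcg/mL = 14.4936 mL/hr
Time remaining = 32.19106 mL ÷ 14.4936 mL/hr = 2.221054 hr

2.2 hours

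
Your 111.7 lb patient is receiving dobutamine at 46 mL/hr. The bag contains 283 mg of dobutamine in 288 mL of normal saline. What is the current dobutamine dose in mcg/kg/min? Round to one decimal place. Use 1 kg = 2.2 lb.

14.8 mcg/kg/min

Weight = 111.7 lb ÷ 2.2 lb/kg = 50.77273 kg
Concentration = 283 mg ÷ 288 mL = 0.9826389 mg/mL = 982.6389 mcg/mL
Drug rate = 46 mL/hr × 982.6389 mcg/mL = 45201.39 mcg/hr
45201.39 mcg/hr ÷ 60 min/hr = 753.3565 mcg/min
753.3565 mcg/min ÷ 50.77273 kg = 14.83782 mcg/kg/min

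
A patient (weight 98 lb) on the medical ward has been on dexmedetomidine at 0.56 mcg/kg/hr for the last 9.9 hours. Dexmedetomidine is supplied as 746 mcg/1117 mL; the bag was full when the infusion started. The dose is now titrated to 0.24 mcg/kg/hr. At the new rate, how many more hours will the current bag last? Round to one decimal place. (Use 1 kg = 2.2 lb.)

Initial rate:
Weight = 98 lb ÷ 2.2 lb/kg = 44.54545 kg
Dose = 0.56 mcg/kg/hr × 44.54545 kg = 24.94545 mcg/hr
Concentration = 746 mcg ÷ 1117 mL = 0.6678603 mcg/mL
Rate = 24.94545 mcg/hr ÷ 0.6678603 mcg/mL = 37.3513 mL/hr
Volume infused so far = 37.3513 mL/hr × 9.9 hr = 369.7779 mL
Volume remaining = 1117 − 369.7779 = 747.2221 mL
New rate:
Dose = 0.24 mcg/kg/hr × 44.54545 kg = 10.69091 mcg/hr
Rate = 10.69091 mcg/hr ÷ 0.6678603 mcg/mL = 16.0077 mL/hr
Time remaining = 747.2221 mL ÷ 16.0077 mL/hr = 46.67891 hr

46.7 hours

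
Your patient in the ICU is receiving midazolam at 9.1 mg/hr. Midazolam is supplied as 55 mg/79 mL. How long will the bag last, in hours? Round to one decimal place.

6.0 hours

Concentration = 55 mg ÷ 79 mL = 0.6962025 mg/mL
Rate = 9.1 mg/hr ÷ 0.6962025 mg/mL = 13.07091 mL/hr
Duration = 79 mL ÷ 13.07091 mL/hr = 6.043956 hr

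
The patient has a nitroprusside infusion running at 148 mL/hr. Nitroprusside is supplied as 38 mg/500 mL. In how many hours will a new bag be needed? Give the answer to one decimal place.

3.4 hours

Duration = 500 mL ÷ 148 mL/hr = 3.378378 hr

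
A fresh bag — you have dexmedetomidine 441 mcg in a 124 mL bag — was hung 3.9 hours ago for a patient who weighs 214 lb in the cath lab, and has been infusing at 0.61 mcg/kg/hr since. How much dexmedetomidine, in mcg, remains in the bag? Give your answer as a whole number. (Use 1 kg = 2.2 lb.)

210 mcg

Weight = 214 lb ÷ 2.2 lb/kg = 97.27273 kg
Dose = 0.61 mcg/kg/hr × 97.27273 kg = 59.33636 mcg/hr
Concentration = 441 mcg ÷ 124 mL = 3.556452 mcg/mL
Rate = 59.33636 mcg/hr ÷ 3.556452 mcg/mL = 16.68415 mL/hr
Volume infused = 16.68415 mL/hr × 3.9 hr = 65.06818 mL
Volume remaining = 124 − 65.06818 = 58.93182 mL
Drug remaining = 58.93182 mL × 3.556452 mcg/mL = 209.5882 mcg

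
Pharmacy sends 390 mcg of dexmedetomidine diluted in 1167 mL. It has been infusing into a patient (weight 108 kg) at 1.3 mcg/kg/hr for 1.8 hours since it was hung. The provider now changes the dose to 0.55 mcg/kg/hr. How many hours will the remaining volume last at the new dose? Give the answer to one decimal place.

Initial rate:
Dose = 1.3 mcg/kg/hr × 108 kg = 140.4 mcg/hr
Concentration = 390 mcg ÷ 1167 mL = 0.3341902 mcg/mL
Rate = 140.4 mcg/hr ÷ 0.3341902 mcg/mL = 420.12 mL/hr
Volume infused so far = 420.12 mL/hr × 1.8 hr = 756.216 mL
Volume remaining = 1167 − 756.216 = 410.784 mL
New rate:
Dose = 0.55 mcg/kg/hr × 108 kg = 59.4 mcg/hr
Rate = 59.4 mcg/hr ÷ 0.3341902 mcg/mL = 177.7431 mL/hr
Time remaining = 410.784 mL ÷ 177.7431 mL/hr = 2.311111 hr

2.3 hours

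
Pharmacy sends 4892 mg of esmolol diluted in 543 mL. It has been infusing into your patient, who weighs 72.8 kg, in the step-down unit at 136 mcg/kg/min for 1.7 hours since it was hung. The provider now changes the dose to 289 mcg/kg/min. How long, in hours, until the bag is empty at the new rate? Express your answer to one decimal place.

3.1 hours

Initial rate:
Dose = 136 mcg/kg/min × 72.8 kg = 9900.8 mcg/min
9900.8 mcg/min × 60 min/hr = 594048 mcg/hr
Concentration = 4892 mg ÷ 543 mL = 9.009208 mg/mL = 9009.208 mcg/mL
Rate = 594048 mcg/hr ÷ 9009.208 mcg/mL = 65.93787 mL/hr
Volume infused so far = 65.93787 mL/hr × 1.7 hr = 112.0944 mL
Volume remaining = 543 − 112.0944 = 430.9056 mL
New rate:
Dose = 289 mcg/kg/min × 72.8 kg = 21039.2 mcg/min
21039.2 mcg/min × 60 min/hr = 1262352 mcg/hr
Rate = 1262352 mcg/hr ÷ 9009.208 mcg/mL = 140.118 mL/hr
Time remaining = 430.9056 mL ÷ 140.118 mL/hr = 3.075306 hr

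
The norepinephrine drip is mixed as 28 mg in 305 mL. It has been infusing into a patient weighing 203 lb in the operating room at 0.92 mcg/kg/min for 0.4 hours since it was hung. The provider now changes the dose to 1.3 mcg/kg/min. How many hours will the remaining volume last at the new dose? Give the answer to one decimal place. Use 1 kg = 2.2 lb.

3.6 hours

Initial rate:
Weight = 203 lb ÷ 2.2 lb/kg = 92.27273 kg
Dose = 0.92 mcg/kg/min × 92.27273 kg = 84.89091 mcg/min
84.89091 mcg/min × 60 min/hr = 5093.455 mcg/hr
Concentration = 28 mg ÷ 305 mL = 0.09180328 mg/mL = 91.80328 mcg/mL
Rate = 5093.455 mcg/hr ÷ 91.80328 mcg/mL = 55.48227 mL/hr
Volume infused so far = 55.48227 mL/hr × 0.4 hr = 22.19291 mL
Volume remaining = 305 − 22.19291 = 282.8071 mL
New rate:
Dose = 1.3 mcg/kg/min × 92.27273 kg = 119.9545 mcg/min
119.9545 mcg/min × 60 min/hr = 7197.273 mcg/hr
Rate = 7197.273 mcg/hr ÷ 91.80328 mcg/mL = 78.39886 mL/hr
Time remaining = 282.8071 mL ÷ 78.39886 mL/hr = 3.607286 hr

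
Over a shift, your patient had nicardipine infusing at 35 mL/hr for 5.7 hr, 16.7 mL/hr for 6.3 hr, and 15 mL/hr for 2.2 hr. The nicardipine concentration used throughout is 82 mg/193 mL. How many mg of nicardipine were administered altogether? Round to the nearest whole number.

143 mg

Concentration = 82 mg ÷ 193 mL = 0.4248705 mg/mL
Stage 1: 35 mL/hr × 5.7 hr = 199.5 mL → 199.5 mL × 0.4248705 mg/mL = 84.76166 mg
Stage 2: 16.7 mL/hr × 6.3 hr = 105.21 mL → 105.21 mL × 0.4248705 mg/mL = 44.70062 mg
Stage 3: 15 mL/hr × 2.2 hr = 33 mL → 33 mL × 0.4248705 mg/mL = 14.02073 mg
Total = 84.76166 + 44.70062 + 14.02073 = 143.483 mg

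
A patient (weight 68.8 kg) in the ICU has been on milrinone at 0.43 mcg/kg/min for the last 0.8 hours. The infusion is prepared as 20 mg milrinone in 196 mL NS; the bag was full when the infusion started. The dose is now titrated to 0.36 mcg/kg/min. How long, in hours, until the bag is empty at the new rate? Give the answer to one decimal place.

Initial rate:
Dose = 0.43 mcg/kg/min × 68.8 kg = 29.584 mcg/min
29.584 mcg/min × 60 min/hr = 1775.04 mcg/hr
Concentration = 20 mg ÷ 196 mL = 0.1020408 mg/mL = 102.0408 mcg/mL
Rate = 1775.04 mcg/hr ÷ 102.0408 mcg/mL = 17.39539 mL/hr
Volume infused so far = 17.39539 mL/hr × 0.8 hr = 13.91631 mL
Volume remaining = 196 − 13.91631 = 182.0837 mL
New rate:
Dose = 0.36 mcg/kg/min × 68.8 kg = 24.768 mcg/min
24.768 mcg/min × 60 min/hr = 1486.08 mcg/hr
Rate = 1486.08 mcg/hr ÷ 102.0408 mcg/mL = 14.56358 mL/hr
Time remaining = 182.0837 mL ÷ 14.56358 mL/hr = 12.50267 hr

12.5 hours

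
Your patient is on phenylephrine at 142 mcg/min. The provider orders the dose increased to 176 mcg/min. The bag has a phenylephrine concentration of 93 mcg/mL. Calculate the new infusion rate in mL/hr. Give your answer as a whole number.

176 mcg/min × 60 min/hr = 10560 mcg/hr
Rate = 10560 mcg/hr ÷ 93 mcg/mL = 113.5484 mL/hr

114 mL/hr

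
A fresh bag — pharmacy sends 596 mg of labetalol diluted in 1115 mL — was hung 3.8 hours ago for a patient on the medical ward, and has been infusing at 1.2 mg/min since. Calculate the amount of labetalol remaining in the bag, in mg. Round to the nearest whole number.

322 mg

1.2 mg/min × 60 min/hr = 72 mg/hr
Concentration = 596 mg ÷ 1115 mL = 0.5345291 mg/mL
Rate = 72 mg/hr ÷ 0.5345291 mg/mL = 134.698 mL/hr
Volume infused = 134.698 mL/hr × 3.8 hr = 511.8523 mL
Volume remaining = 1115 − 511.8523 = 603.1477 mL
Drug remaining = 603.1477 mL × 0.5345291 mg/mL = 322.4 mg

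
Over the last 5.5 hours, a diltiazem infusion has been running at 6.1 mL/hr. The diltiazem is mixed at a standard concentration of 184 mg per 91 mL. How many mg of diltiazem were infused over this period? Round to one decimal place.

Concentration = 184 mg ÷ 91 mL = 2.021978 mg/mL
Drug rate = 6.1 mL/hr × 2.021978 mg/mL = 12.33407 mg/hr
Total = 12.33407 mg/hr × 5.5 hr = 67.83736 mg

67.8 mg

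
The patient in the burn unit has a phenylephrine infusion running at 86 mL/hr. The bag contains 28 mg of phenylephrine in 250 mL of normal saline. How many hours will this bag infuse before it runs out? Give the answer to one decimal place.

2.9 hours

Duration = 250 mL ÷ 86 mL/hr = 2.906977 hr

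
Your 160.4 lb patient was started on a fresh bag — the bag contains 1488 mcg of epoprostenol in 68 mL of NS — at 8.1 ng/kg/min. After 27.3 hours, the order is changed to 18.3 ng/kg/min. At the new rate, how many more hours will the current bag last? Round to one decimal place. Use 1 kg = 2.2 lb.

6.5 hours

Initial rate:
Weight = 160.4 lb ÷ 2.2 lb/kg = 72.90909 kg
Dose = 8.1 ng/kg/min × 72.90909 kg = 590.5636 ng/min
590.5636 ng/min × 60 min/hr = 35433.82 ng/hr
Concentration = 1488 mcg ÷ 68 mL = 21.88235 mcg/mL = 21882.35 ng/mL
Rate = 35433.82 ng/hr ÷ 21882.35 ng/mL = 1.619287 mL/hr
Volume infused so far = 1.619287 mL/hr × 27.3 hr = 44.20655 mL
Volume remaining = 68 − 44.20655 = 23.79345 mL
New rate:
Dose = 18.3 ng/kg/min × 72.90909 kg = 1334.236 ng/min
1334.236 ng/min × 60 min/hr = 80054.18 ng/hr
Rate = 80054.18 ng/hr ÷ 21882.35 ng/mL = 3.65839 mL/hr
Time remaining = 23.79345 mL ÷ 3.65839 mL/hr = 6.503805 hr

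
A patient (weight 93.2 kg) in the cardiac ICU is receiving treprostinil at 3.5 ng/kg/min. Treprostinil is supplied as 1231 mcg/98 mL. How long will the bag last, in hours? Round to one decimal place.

Dose = 3.5 ng/kg/min × 93.2 kg = 326.2 ng/min
326.2 ng/min × 60 min/hr = 19572 ng/hr
Concentration = 1231 mcg ÷ 98 mL = 12.56122 mcg/mL = 12561.22 ng/mL
Rate = 19572 ng/hr ÷ 12561.22 ng/mL = 1.558128 mL/hr
Duration = 98 mL ÷ 1.558128 mL/hr = 62.89597 hr

62.9 hours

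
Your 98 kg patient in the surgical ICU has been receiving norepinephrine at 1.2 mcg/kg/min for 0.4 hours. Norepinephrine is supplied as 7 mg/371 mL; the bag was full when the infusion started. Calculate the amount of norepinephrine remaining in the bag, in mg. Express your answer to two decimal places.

4.18 mg

Dose = 1.2 mcg/kg/min × 98 kg = 117.6 mcg/min
117.6 mcg/min × 60 min/hr = 7056 mcg/hr
Concentration = 7 mg ÷ 371 mL = 0.01886792 mg/mL = 18.86792 mcg/mL
Rate = 7056 mcg/hr ÷ 18.86792 mcg/mL = 373.968 mL/hr
Volume infused = 373.968 mL/hr × 0.4 hr = 149.5872 mL
Volume remaining = 371 − 149.5872 = 221.4128 mL
Drug remaining = 221.4128 mL × 18.86792 mcg/mL = 4177.6 mcg = 4.1776 mg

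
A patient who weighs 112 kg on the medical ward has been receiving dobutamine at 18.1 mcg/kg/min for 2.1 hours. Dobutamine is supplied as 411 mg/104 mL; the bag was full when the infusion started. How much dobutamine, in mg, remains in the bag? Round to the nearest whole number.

Dose = 18.1 mcg/kg/min × 112 kg = 2027.2 mcg/min
2027.2 mcg/min × 60 min/hr = 121632 mcg/hr
Concentration = 411 mg ÷ 104 mL = 3.951923 mg/mL = 3951.923 mcg/mL
Rate = 121632 mcg/hr ÷ 3951.923 mcg/mL = 30.77793 mL/hr
Volume infused = 30.77793 mL/hr × 2.1 hr = 64.63365 mL
Volume remaining = 104 − 64.63365 = 39.36635 mL
Drug remaining = 39.36635 mL × 3951.923 mcg/mL = 155572.8 mcg = 155.5728 mg

156 mg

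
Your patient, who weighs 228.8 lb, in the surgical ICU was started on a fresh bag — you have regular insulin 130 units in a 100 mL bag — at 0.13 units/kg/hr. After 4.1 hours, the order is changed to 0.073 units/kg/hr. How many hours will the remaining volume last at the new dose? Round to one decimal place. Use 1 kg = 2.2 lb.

9.8 hours

Initial rate:
Weight = 228.8 lb ÷ 2.2 lb/kg = 104 kg
Dose = 0.13 units/kg/hr × 104 kg = 13.52 units/hr
Concentration = 130 units ÷ 100 mL = 1.3 units/mL
Rate = 13.52 units/hr ÷ 1.3 units/mL = 10.4 mL/hr
Volume infused so far = 10.4 mL/hr × 4.1 hr = 42.64 mL
Volume remaining = 100 − 42.64 = 57.36 mL
New rate:
Dose = 0.073 units/kg/hr × 104 kg = 7.592 units/hr
Rate = 7.592 units/hr ÷ 1.3 units/mL = 5.84 mL/hr
Time remaining = 57.36 mL ÷ 5.84 mL/hr = 9.821918 hr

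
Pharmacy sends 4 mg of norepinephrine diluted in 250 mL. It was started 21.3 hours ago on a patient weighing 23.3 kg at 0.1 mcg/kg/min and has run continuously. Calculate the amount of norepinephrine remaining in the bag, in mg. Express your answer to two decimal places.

1.02 mg

Dose = 0.1 mcg/kg/min × 23.3 kg = 2.33 mcg/min
2.33 mcg/min × 60 min/hr = 139.8 mcg/hr
Concentration = 4 mg ÷ 250 mL = 0.016 mg/mL = 16 mcg/mL
Rate = 139.8 mcg/hr ÷ 16 mcg/mL = 8.7375 mL/hr
Volume infused = 8.7375 mL/hr × 21.3 hr = 186.1088 mL
Volume remaining = 250 − 186.1088 = 63.89125 mL
Drug remaining = 63.89125 mL × 16 mcg/mL = 1022.26 mcg = 1.02226 mg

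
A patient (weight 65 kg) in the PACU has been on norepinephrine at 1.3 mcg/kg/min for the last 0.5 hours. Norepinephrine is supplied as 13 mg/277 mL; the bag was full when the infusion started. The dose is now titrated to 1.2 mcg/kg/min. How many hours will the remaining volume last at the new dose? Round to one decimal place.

Initial rate:
Dose = 1.3 mcg/kg/min × 65 kg = 84.5 mcg/min
84.5 mcg/min × 60 min/hr = 5070 mcg/hr
Concentration = 13 mg ÷ 277 mL = 0.04693141 mg/mL = 46.93141 mcg/mL
Rate = 5070 mcg/hr ÷ 46.93141 mcg/mL = 108.03 mL/hr
Volume infused so far = 108.03 mL/hr × 0.5 hr = 54.015 mL
Volume remaining = 277 − 54.015 = 222.985 mL
New rate:
Dose = 1.2 mcg/kg/min × 65 kg = 78 mcg/min
78 mcg/min × 60 min/hr = 4680 mcg/hr
Rate = 4680 mcg/hr ÷ 46.93141 mcg/mL = 99.72 mL/hr
Time remaining = 222.985 mL ÷ 99.72 mL/hr = 2.236111 hr

2.2 hours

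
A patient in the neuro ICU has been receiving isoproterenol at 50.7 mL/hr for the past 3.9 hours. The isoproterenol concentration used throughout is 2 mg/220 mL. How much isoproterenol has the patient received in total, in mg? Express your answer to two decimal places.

1.80 mg

Concentration = 2 mg ÷ 220 mL = 0.009090909 mg/mL = 9.090909 mcg/mL
Drug rate = 50.7 mL/hr × 9.090909 mcg/mL = 460.9091 mcg/hr
Total = 460.9091 mcg/hr × 3.9 hr = 1797.545 mcg = 1.797545 mg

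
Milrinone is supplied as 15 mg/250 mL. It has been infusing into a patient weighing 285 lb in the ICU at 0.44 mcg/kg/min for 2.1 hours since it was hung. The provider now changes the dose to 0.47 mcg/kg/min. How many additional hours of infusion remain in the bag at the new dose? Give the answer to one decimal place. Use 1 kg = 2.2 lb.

2.1 hours

Initial rate:
Weight = 285 lb ÷ 2.2 lb/kg = 129.5455 kg
Dose = 0.44 mcg/kg/min × 129.5455 kg = 57 mcg/min
57 mcg/min × 60 min/hr = 3420 mcg/hr
Concentration = 15 mg ÷ 250 mL = 0.06 mg/mL = 60 mcg/mL
Rate = 3420 mcg/hr ÷ 60 mcg/mL = 57 mL/hr
Volume infused so far = 57 mL/hr × 2.1 hr = 119.7 mL
Volume remaining = 250 − 119.7 = 130.3 mL
New rate:
Dose = 0.47 mcg/kg/min × 129.5455 kg = 60.88636 mcg/min
60.88636 mcg/min × 60 min/hr = 3653.182 mcg/hr
Rate = 3653.182 mcg/hr ÷ 60 mcg/mL = 60.88636 mL/hr
Time remaining = 130.3 mL ÷ 60.88636 mL/hr = 2.140052 hr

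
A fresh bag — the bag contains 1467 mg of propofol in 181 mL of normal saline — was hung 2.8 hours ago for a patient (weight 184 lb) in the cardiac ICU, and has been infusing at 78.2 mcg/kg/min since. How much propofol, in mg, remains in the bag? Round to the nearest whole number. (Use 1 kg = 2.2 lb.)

368 mg

Weight = 184 lb ÷ 2.2 lb/kg = 83.63636 kg
Dose = 78.2 mcg/kg/min × 83.63636 kg = 6540.364 mcg/min
6540.364 mcg/min × 60 min/hr = 392421.8 mcg/hr
Concentration = 1467 mg ÷ 181 mL = 8.104972 mg/mL = 8104.972 mcg/mL
Rate = 392421.8 mcg/hr ÷ 8104.972 mcg/mL = 48.41742 mL/hr
Volume infused = 48.41742 mL/hr × 2.8 hr = 135.5688 mL
Volume remaining = 181 − 135.5688 = 45.43124 mL
Drug remaining = 45.43124 mL × 8104.972 mcg/mL = 368218.9 mcg = 368.2189 mg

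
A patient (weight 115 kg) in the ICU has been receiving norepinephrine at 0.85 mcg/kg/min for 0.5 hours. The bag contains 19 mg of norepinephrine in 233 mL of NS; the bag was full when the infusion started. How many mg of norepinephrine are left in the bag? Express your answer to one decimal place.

Dose = 0.85 mcg/kg/min × 115 kg = 97.75 mcg/min
97.75 mcg/min × 60 min/hr = 5865 mcg/hr
Concentration = 19 mg ÷ 233 mL = 0.08154506 mg/mL = 81.54506 mcg/mL
Rate = 5865 mcg/hr ÷ 81.54506 mcg/mL = 71.92342 mL/hr
Volume infused = 71.92342 mL/hr × 0.5 hr = 35.96171 mL
Volume remaining = 233 − 35.96171 = 197.0383 mL
Drug remaining = 197.0383 mL × 81.54506 mcg/mL = 16067.5 mcg = 16.0675 mg

16.1 mg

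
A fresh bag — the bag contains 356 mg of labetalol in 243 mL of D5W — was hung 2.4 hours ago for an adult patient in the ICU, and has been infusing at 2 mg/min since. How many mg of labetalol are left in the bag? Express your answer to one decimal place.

68.0 mg

2 mg/min × 60 min/hr = 120 mg/hr
Concentration = 356 mg ÷ 243 mL = 1.465021 mg/mL
Rate = 120 mg/hr ÷ 1.465021 mg/mL = 81.91011 mL/hr
Volume infused = 81.91011 mL/hr × 2.4 hr = 196.5843 mL
Volume remaining = 243 − 196.5843 = 46.41573 mL
Drug remaining = 46.41573 mL × 1.465021 mg/mL = 68 mg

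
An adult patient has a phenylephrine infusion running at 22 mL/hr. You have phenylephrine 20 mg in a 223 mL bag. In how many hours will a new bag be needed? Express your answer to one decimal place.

Duration = 223 mL ÷ 22 mL/hr = 10.13636 hr

10.1 hours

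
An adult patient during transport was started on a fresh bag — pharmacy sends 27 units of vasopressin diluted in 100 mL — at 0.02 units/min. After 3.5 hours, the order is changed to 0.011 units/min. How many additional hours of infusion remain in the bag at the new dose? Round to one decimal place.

34.5 hours

Initial rate:
0.02 units/min × 60 min/hr = 1.2 units/hr
Concentration = 27 units ÷ 100 mL = 0.27 units/mL
Rate = 1.2 units/hr ÷ 0.27 units/mL = 4.444444 mL/hr
Volume infused so far = 4.444444 mL/hr × 3.5 hr = 15.55556 mL
Volume remaining = 100 − 15.55556 = 84.44444 mL
New rate:
0.011 units/min × 60 min/hr = 0.66 units/hr
Rate = 0.66 units/hr ÷ 0.27 units/mL = 2.444444 mL/hr
Time remaining = 84.44444 mL ÷ 2.444444 mL/hr = 34.54545 hr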